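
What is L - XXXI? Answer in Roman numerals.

L = 50
XXXI = 31
50 - 31 = 19

XIX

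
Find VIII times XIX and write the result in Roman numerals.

VIII = 8
XIX = 19
8 × 19 = 152

CLII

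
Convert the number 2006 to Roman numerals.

Convert 2006 to Roman numerals:
  2006 contains 2×1000 (MM)
  6 contains 1×5 (V)
  1 contains 1×1 (I)

MMVI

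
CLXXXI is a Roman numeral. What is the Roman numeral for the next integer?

CLXXXI = 181, so the next integer is 181 + 1 = 182

CLXXXII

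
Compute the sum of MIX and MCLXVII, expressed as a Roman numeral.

MIX = 1009
MCLXVII = 1167
1009 + 1167 = 2176

MMCLXXVI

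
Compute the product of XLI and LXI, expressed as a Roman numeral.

XLI = 41
LXI = 61
41 × 61 = 2501

MMDI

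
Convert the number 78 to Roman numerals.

Convert 78 to Roman numerals:
  78 contains 1×50 (L)
  28 contains 2×10 (XX)
  8 contains 1×5 (V)
  3 contains 3×1 (III)

LXXVIII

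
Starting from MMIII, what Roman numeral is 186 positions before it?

MMIII = 2003
2003 - 186 = 1817

MDCCCXVII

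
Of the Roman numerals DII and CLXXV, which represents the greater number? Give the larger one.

DII = 502
CLXXV = 175
502 is larger

DII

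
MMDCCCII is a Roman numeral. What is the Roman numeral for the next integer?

MMDCCCII = 2802; next is 2803

MMDCCCIII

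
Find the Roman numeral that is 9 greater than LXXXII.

LXXXII = 82
82 + 9 = 91

XCI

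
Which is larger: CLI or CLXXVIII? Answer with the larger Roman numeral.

CLI = 151
CLXXVIII = 178
178 is larger

CLXXVIII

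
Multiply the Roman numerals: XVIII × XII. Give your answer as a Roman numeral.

XVIII = 18
XII = 12
18 × 12 = 216

CCXVI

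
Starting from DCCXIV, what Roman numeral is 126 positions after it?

DCCXIV = 714
714 + 126 = 840

DCCCXL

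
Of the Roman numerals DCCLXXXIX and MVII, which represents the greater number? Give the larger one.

DCCLXXXIX = 789
MVII = 1007
1007 is larger

MVII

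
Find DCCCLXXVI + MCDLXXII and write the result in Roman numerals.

DCCCLXXVI = 876
MCDLXXII = 1472
876 + 1472 = 2348

MMCCCXLVIII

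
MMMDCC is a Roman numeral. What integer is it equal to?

MMMDCC: M=1000, M=1000, M=1000, D=500, C=100, C=100
1000 + 1000 + 1000 + 500 + 100 + 100 = 3700

3700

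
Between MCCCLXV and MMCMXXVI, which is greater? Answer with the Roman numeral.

MCCCLXV = 1365
MMCMXXVI = 2926
2926 is larger

MMCMXXVI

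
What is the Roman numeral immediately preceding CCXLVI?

CCXLVI = 246; previous is 245

CCXLV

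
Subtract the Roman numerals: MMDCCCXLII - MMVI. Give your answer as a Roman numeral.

MMDCCCXLII = 2842
MMVI = 2006
2842 - 2006 = 836

DCCCXXXVI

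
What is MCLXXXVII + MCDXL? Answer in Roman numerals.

MCLXXXVII = 1187
MCDXL = 1440
1187 + 1440 = 2627

MMDCXXVII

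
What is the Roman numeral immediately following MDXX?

MDXX = 1520; next is 1521

MDXXI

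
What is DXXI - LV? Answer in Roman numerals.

DXXI = 521
LV = 55
521 - 55 = 466

CDLXVI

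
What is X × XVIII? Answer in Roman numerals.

X = 10
XVIII = 18
10 × 18 = 180

CLXXX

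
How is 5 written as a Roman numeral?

Convert 5 to Roman numerals:
  5 contains 1×5 (V)

V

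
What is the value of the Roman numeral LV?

LV: L=50, V=5
50 + 5 = 55

55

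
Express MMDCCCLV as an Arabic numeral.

MMDCCCLV: M=1000, M=1000, D=500, C=100, C=100, C=100, L=50, V=5
1000 + 1000 + 500 + 100 + 100 + 100 + 50 + 5 = 2855

2855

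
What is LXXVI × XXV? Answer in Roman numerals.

LXXVI = 76
XXV = 25
76 × 25 = 1900

MCM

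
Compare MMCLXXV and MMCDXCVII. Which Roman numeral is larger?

MMCLXXV = 2175
MMCDXCVII = 2497
2497 is larger

MMCDXCVII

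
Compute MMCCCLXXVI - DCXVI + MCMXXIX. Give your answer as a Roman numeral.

MMCCCLXXVI = 2376, DCXVI = 616, MCMXXIX = 1929
2376 - 616 = 1760
1760 + 1929 = 3689

MMMDCLXXXIX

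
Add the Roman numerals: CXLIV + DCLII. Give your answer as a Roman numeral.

CXLIV = 144
DCLII = 652
144 + 652 = 796

DCCXCVI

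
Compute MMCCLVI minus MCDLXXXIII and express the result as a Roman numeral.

MMCCLVI = 2256
MCDLXXXIII = 1483
2256 - 1483 = 773

DCCLXXIII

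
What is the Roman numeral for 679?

Convert 679 to Roman numerals:
  679 contains 1×500 (D)
  179 contains 1×100 (C)
  79 contains 1×50 (L)
  29 contains 2×10 (XX)
  9 contains 1×9 (IX)

DCLXXIX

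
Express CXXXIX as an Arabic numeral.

CXXXIX: C=100, X=10, X=10, X=10, IX=9
100 + 10 + 10 + 10 + 9 = 139

139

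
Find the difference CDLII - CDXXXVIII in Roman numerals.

CDLII = 452
CDXXXVIII = 438
452 - 438 = 14

XIV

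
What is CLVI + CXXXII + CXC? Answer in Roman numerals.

CLVI = 156, CXXXII = 132, CXC = 190
156 + 132 = 288
288 + 190 = 478

CDLXXVIII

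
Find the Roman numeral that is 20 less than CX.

CX = 110
110 - 20 = 90

XC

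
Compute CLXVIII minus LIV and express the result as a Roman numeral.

CLXVIII = 168
LIV = 54
168 - 54 = 114

CXIV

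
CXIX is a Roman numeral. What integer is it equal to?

CXIX: C=100, X=10, IX=9
100 + 10 + 9 = 119

119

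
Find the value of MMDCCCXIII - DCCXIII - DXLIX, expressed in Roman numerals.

MMDCCCXIII = 2813, DCCXIII = 713, DXLIX = 549
2813 - 713 = 2100
2100 - 549 = 1551

MDLI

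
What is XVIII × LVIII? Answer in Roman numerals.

XVIII = 18
LVIII = 58
18 × 58 = 1044

MXLIV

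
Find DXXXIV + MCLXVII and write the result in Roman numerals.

DXXXIV = 534
MCLXVII = 1167
534 + 1167 = 1701

MDCCI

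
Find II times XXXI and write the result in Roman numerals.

II = 2
XXXI = 31
2 × 31 = 62

LXII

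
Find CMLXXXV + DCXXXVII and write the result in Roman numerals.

CMLXXXV = 985
DCXXXVII = 637
985 + 637 = 1622

MDCXXII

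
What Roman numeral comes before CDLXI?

CDLXI = 461; previous is 460

CDLX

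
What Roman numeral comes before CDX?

CDX = 410; previous is 409

CDIX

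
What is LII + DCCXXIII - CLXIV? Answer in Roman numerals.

LII = 52, DCCXXIII = 723, CLXIV = 164
52 + 723 = 775
775 - 164 = 611

DCXI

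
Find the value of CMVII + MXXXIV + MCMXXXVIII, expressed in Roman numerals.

CMVII = 907, MXXXIV = 1034, MCMXXXVIII = 1938
907 + 1034 = 1941
1941 + 1938 = 3879

MMMDCCCLXXIX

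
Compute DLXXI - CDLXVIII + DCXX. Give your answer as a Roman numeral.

DLXXI = 571, CDLXVIII = 468, DCXX = 620
571 - 468 = 103
103 + 620 = 723

DCCXXIII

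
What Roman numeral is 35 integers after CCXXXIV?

CCXXXIV = 234
234 + 35 = 269

CCLXIX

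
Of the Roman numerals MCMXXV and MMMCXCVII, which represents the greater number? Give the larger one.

MCMXXV = 1925
MMMCXCVII = 3197
3197 is larger

MMMCXCVII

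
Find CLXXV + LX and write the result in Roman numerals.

CLXXV = 175
LX = 60
175 + 60 = 235

CCXXXV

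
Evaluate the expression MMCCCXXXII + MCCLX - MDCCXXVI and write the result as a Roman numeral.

MMCCCXXXII = 2332, MCCLX = 1260, MDCCXXVI = 1726
2332 + 1260 = 3592
3592 - 1726 = 1866

MDCCCLXVI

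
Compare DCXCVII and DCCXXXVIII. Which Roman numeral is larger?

DCXCVII = 697
DCCXXXVIII = 738
738 is larger

DCCXXXVIII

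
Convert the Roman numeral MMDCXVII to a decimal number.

MMDCXVII: M=1000, M=1000, D=500, C=100, X=10, V=5, I=1, I=1
1000 + 1000 + 500 + 100 + 10 + 5 + 1 + 1 = 2617

2617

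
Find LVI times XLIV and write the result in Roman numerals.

LVI = 56
XLIV = 44
56 × 44 = 2464

MMCDLXIV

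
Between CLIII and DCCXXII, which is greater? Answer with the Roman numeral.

CLIII = 153
DCCXXII = 722
722 is larger

DCCXXII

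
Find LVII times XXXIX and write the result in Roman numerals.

LVII = 57
XXXIX = 39
57 × 39 = 2223

MMCCXXIII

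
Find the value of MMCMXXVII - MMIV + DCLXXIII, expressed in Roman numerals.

MMCMXXVII = 2927, MMIV = 2004, DCLXXIII = 673
2927 - 2004 = 923
923 + 673 = 1596

MDXCVI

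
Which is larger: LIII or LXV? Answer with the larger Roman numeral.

LIII = 53
LXV = 65
65 is larger

LXV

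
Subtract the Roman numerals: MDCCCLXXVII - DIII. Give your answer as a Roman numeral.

MDCCCLXXVII = 1877
DIII = 503
1877 - 503 = 1374

MCCCLXXIV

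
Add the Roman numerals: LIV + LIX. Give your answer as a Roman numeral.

LIV = 54
LIX = 59
54 + 59 = 113

CXIII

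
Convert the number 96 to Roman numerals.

Convert 96 to Roman numerals:
  96 contains 1×90 (XC)
  6 contains 1×5 (V)
  1 contains 1×1 (I)

XCVI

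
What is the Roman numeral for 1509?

Convert 1509 to Roman numerals:
  1509 contains 1×1000 (M)
  509 contains 1×500 (D)
  9 contains 1×9 (IX)

MDIX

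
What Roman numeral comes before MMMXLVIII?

MMMXLVIII = 3048, so the previous integer is 3048 - 1 = 3047

MMMXLVII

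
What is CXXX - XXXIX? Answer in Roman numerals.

CXXX = 130
XXXIX = 39
130 - 39 = 91

XCI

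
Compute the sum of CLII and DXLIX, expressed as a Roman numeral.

CLII = 152
DXLIX = 549
152 + 549 = 701

DCCI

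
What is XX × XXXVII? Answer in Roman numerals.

XX = 20
XXXVII = 37
20 × 37 = 740

DCCXL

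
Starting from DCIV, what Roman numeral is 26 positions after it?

DCIV = 604
604 + 26 = 630

DCXXX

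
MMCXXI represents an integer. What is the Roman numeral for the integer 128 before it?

MMCXXI = 2121
2121 - 128 = 1993

MCMXCIII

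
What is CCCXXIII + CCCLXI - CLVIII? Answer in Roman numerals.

CCCXXIII = 323, CCCLXI = 361, CLVIII = 158
323 + 361 = 684
684 - 158 = 526

DXXVI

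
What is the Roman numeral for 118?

Convert 118 to Roman numerals:
  118 contains 1×100 (C)
  18 contains 1×10 (X)
  8 contains 1×5 (V)
  3 contains 3×1 (III)

CXVIII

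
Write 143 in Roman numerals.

Convert 143 to Roman numerals:
  143 contains 1×100 (C)
  43 contains 1×40 (XL)
  3 contains 3×1 (III)

CXLIII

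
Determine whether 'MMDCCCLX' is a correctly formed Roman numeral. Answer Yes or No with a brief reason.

'MMDCCCLX': Check the rules: uses only the symbols I, V, X, L, C, D, M; no symbol is repeated more than three times in a row; V, L and D each appear at most once; no smaller symbol precedes a larger one (values never increase from left to right). Value: M (1000) + M (1000) + D (500) + C (100) + C (100) + C (100) + L (50) + X (10) = 2860. So it is a valid standard Roman numeral.

Yes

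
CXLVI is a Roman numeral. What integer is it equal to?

CXLVI: C=100, XL=40, V=5, I=1
100 + 40 + 5 + 1 = 146

146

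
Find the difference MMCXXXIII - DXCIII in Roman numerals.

MMCXXXIII = 2133
DXCIII = 593
2133 - 593 = 1540

MDXL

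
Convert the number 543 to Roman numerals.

Convert 543 to Roman numerals:
  543 contains 1×500 (D)
  43 contains 1×40 (XL)
  3 contains 3×1 (III)

DXLIII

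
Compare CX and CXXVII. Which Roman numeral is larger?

CX = 110
CXXVII = 127
127 is larger

CXXVII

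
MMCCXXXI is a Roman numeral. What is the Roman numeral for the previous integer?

MMCCXXXI = 2231; previous is 2230

MMCCXXX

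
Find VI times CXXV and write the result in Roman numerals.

VI = 6
CXXV = 125
6 × 125 = 750

DCCL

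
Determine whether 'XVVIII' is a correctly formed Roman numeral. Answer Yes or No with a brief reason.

'XVVIII': V should not appear more than once

No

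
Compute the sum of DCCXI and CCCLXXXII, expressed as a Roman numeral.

DCCXI = 711
CCCLXXXII = 382
711 + 382 = 1093

MXCIII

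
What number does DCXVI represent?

DCXVI: D=500, C=100, X=10, V=5, I=1
500 + 100 + 10 + 5 + 1 = 616

616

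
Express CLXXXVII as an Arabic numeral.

CLXXXVII: C=100, L=50, X=10, X=10, X=10, V=5, I=1, I=1
100 + 50 + 10 + 10 + 10 + 5 + 1 + 1 = 187

187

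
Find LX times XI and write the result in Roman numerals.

LX = 60
XI = 11
60 × 11 = 660

DCLX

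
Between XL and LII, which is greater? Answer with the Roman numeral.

XL = 40
LII = 52
52 is larger

LII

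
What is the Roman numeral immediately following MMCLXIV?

MMCLXIV = 2164, so the next integer is 2164 + 1 = 2165

MMCLXV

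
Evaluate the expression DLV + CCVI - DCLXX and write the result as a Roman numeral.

DLV = 555, CCVI = 206, DCLXX = 670
555 + 206 = 761
761 - 670 = 91

XCI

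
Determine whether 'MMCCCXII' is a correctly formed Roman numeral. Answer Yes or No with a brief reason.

'MMCCCXII': Check the rules: uses only the symbols I, V, X, L, C, D, M; no symbol is repeated more than three times in a row; V, L and D each appear at most once; no smaller symbol precedes a larger one (values never increase from left to right). Value: M (1000) + M (1000) + C (100) + C (100) + C (100) + X (10) + I (1) + I (1) = 2312. So it is a valid standard Roman numeral.

Yes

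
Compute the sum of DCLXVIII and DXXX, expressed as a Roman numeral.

DCLXVIII = 668
DXXX = 530
668 + 530 = 1198

MCXCVIII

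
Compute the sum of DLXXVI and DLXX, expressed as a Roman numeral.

DLXXVI = 576
DLXX = 570
576 + 570 = 1146

MCXLVI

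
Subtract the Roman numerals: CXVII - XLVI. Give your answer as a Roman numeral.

CXVII = 117
XLVI = 46
117 - 46 = 71

LXXI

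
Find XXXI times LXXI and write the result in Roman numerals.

XXXI = 31
LXXI = 71
31 × 71 = 2201

MMCCI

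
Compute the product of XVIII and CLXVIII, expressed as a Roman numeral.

XVIII = 18
CLXVIII = 168
18 × 168 = 3024

MMMXXIV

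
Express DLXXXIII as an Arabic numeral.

DLXXXIII: D=500, L=50, X=10, X=10, X=10, I=1, I=1, I=1
500 + 50 + 10 + 10 + 10 + 1 + 1 + 1 = 583

583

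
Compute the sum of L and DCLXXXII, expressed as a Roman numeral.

L = 50
DCLXXXII = 682
50 + 682 = 732

DCCXXXII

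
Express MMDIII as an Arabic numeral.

MMDIII: M=1000, M=1000, D=500, I=1, I=1, I=1
1000 + 1000 + 500 + 1 + 1 + 1 = 2503

2503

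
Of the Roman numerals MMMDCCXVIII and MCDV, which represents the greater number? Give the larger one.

MMMDCCXVIII = 3718
MCDV = 1405
3718 is larger

MMMDCCXVIII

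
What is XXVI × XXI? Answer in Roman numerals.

XXVI = 26
XXI = 21
26 × 21 = 546

DXLVI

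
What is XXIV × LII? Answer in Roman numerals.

XXIV = 24
LII = 52
24 × 52 = 1248

MCCXLVIII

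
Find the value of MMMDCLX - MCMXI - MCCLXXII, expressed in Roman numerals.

MMMDCLX = 3660, MCMXI = 1911, MCCLXXII = 1272
3660 - 1911 = 1749
1749 - 1272 = 477

CDLXXVII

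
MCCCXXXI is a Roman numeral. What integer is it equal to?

MCCCXXXI: M=1000, C=100, C=100, C=100, X=10, X=10, X=10, I=1
1000 + 100 + 100 + 100 + 10 + 10 + 10 + 1 = 1331

1331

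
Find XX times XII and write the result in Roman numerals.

XX = 20
XII = 12
20 × 12 = 240

CCXL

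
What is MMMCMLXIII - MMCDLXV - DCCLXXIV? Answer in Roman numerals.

MMMCMLXIII = 3963, MMCDLXV = 2465, DCCLXXIV = 774
3963 - 2465 = 1498
1498 - 774 = 724

DCCXXIV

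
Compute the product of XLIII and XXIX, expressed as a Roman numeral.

XLIII = 43
XXIX = 29
43 × 29 = 1247

MCCXLVII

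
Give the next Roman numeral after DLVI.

DLVI = 556; next is 557

DLVII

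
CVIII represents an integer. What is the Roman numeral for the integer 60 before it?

CVIII = 108
108 - 60 = 48

XLVIII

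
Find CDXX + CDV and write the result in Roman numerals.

CDXX = 420
CDV = 405
420 + 405 = 825

DCCCXXV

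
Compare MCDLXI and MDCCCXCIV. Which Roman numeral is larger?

MCDLXI = 1461
MDCCCXCIV = 1894
1894 is larger

MDCCCXCIV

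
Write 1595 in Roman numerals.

Convert 1595 to Roman numerals:
  1595 contains 1×1000 (M)
  595 contains 1×500 (D)
  95 contains 1×90 (XC)
  5 contains 1×5 (V)

MDXCV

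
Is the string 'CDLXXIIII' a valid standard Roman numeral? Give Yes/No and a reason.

'CDLXXIIII': More than 3 consecutive I's

No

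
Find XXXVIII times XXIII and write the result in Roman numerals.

XXXVIII = 38
XXIII = 23
38 × 23 = 874

DCCCLXXIV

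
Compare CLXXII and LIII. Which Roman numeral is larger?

CLXXII = 172
LIII = 53
172 is larger

CLXXII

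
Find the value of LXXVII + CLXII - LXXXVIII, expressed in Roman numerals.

LXXVII = 77, CLXII = 162, LXXXVIII = 88
77 + 162 = 239
239 - 88 = 151

CLI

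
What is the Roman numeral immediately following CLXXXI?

CLXXXI = 181, so the next integer is 181 + 1 = 182

CLXXXII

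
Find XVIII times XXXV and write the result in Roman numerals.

XVIII = 18
XXXV = 35
18 × 35 = 630

DCXXX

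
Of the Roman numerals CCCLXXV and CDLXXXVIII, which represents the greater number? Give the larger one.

CCCLXXV = 375
CDLXXXVIII = 488
488 is larger

CDLXXXVIII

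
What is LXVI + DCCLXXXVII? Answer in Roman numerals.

LXVI = 66
DCCLXXXVII = 787
66 + 787 = 853

DCCCLIII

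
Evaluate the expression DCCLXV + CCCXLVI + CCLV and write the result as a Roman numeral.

DCCLXV = 765, CCCXLVI = 346, CCLV = 255
765 + 346 = 1111
1111 + 255 = 1366

MCCCLXVI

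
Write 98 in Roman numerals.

Convert 98 to Roman numerals:
  98 contains 1×90 (XC)
  8 contains 1×5 (V)
  3 contains 3×1 (III)

XCVIII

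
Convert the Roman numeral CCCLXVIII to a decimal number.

CCCLXVIII: C=100, C=100, C=100, L=50, X=10, V=5, I=1, I=1, I=1
100 + 100 + 100 + 50 + 10 + 5 + 1 + 1 + 1 = 368

368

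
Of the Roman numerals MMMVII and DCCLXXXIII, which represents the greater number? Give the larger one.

MMMVII = 3007
DCCLXXXIII = 783
3007 is larger

MMMVII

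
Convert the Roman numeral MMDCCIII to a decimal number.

MMDCCIII: M=1000, M=1000, D=500, C=100, C=100, I=1, I=1, I=1
1000 + 1000 + 500 + 100 + 100 + 1 + 1 + 1 = 2703

2703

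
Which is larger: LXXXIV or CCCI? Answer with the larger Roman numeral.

LXXXIV = 84
CCCI = 301
301 is larger

CCCI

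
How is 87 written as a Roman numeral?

Convert 87 to Roman numerals:
  87 contains 1×50 (L)
  37 contains 3×10 (XXX)
  7 contains 1×5 (V)
  2 contains 2×1 (II)

LXXXVII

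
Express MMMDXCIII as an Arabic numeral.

MMMDXCIII: M=1000, M=1000, M=1000, D=500, XC=90, I=1, I=1, I=1
1000 + 1000 + 1000 + 500 + 90 + 1 + 1 + 1 = 3593

3593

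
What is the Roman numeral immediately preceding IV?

IV = 4, so the previous integer is 4 - 1 = 3

III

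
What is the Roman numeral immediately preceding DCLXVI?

DCLXVI = 666, so the previous integer is 666 - 1 = 665

DCLXV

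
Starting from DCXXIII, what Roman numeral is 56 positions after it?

DCXXIII = 623
623 + 56 = 679

DCLXXIX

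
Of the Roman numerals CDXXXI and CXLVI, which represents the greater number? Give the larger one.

CDXXXI = 431
CXLVI = 146
431 is larger

CDXXXI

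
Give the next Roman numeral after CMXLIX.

CMXLIX = 949, so the next integer is 949 + 1 = 950

CML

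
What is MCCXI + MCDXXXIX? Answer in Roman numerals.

MCCXI = 1211
MCDXXXIX = 1439
1211 + 1439 = 2650

MMDCL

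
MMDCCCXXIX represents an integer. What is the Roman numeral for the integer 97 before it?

MMDCCCXXIX = 2829
2829 - 97 = 2732

MMDCCXXXII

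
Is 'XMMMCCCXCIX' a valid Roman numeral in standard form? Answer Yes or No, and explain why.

'XMMMCCCXCIX': Invalid subtractive combination: XM

No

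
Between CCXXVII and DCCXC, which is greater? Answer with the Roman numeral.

CCXXVII = 227
DCCXC = 790
790 is larger

DCCXC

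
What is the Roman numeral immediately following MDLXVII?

MDLXVII = 1567; next is 1568

MDLXVIII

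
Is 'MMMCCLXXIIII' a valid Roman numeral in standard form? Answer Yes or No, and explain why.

'MMMCCLXXIIII': More than 3 consecutive I's

No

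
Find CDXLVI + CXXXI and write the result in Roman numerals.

CDXLVI = 446
CXXXI = 131
446 + 131 = 577

DLXXVII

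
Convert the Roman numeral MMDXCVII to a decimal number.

MMDXCVII: M=1000, M=1000, D=500, XC=90, V=5, I=1, I=1
1000 + 1000 + 500 + 90 + 5 + 1 + 1 = 2597

2597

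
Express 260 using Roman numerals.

Convert 260 to Roman numerals:
  260 contains 2×100 (CC)
  60 contains 1×50 (L)
  10 contains 1×10 (X)

CCLX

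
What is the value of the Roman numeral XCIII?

XCIII: XC=90, I=1, I=1, I=1
90 + 1 + 1 + 1 = 93

93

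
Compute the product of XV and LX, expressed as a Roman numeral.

XV = 15
LX = 60
15 × 60 = 900

CM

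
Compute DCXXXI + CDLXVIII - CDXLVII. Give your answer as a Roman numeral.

DCXXXI = 631, CDLXVIII = 468, CDXLVII = 447
631 + 468 = 1099
1099 - 447 = 652

DCLII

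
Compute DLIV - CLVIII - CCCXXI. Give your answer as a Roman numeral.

DLIV = 554, CLVIII = 158, CCCXXI = 321
554 - 158 = 396
396 - 321 = 75

LXXV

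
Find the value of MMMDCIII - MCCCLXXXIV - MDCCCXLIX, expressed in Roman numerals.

MMMDCIII = 3603, MCCCLXXXIV = 1384, MDCCCXLIX = 1849
3603 - 1384 = 2219
2219 - 1849 = 370

CCCLXX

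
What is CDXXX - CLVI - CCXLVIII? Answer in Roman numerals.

CDXXX = 430, CLVI = 156, CCXLVIII = 248
430 - 156 = 274
274 - 248 = 26

XXVI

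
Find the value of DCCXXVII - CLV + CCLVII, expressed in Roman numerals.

DCCXXVII = 727, CLV = 155, CCLVII = 257
727 - 155 = 572
572 + 257 = 829

DCCCXXIX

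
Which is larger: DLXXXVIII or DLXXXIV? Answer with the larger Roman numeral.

DLXXXVIII = 588
DLXXXIV = 584
588 is larger

DLXXXVIII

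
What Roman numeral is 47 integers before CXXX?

CXXX = 130
130 - 47 = 83

LXXXIII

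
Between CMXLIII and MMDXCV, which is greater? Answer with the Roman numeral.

CMXLIII = 943
MMDXCV = 2595
2595 is larger

MMDXCV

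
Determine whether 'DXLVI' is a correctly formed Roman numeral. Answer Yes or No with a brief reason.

'DXLVI': Check the rules: uses only the symbols I, V, X, L, C, D, M; no symbol is repeated more than three times in a row; V, L and D each appear at most once; the only place a smaller symbol precedes a larger one is the allowed subtractive pair XL, the symbol right after such a pair (if any) is smaller than the pair's first symbol, and otherwise the values never increase from left to right. Value: D (500) + XL (40) + V (5) + I (1) = 546. So it is a valid standard Roman numeral.

Yes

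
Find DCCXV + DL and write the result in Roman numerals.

DCCXV = 715
DL = 550
715 + 550 = 1265

MCCLXV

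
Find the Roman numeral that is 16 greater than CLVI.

CLVI = 156
156 + 16 = 172

CLXXII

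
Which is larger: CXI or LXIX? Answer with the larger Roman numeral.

CXI = 111
LXIX = 69
111 is larger

CXI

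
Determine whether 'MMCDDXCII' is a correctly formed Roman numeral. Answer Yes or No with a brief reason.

'MMCDDXCII': D should not appear more than once

No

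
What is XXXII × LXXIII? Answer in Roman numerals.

XXXII = 32
LXXIII = 73
32 × 73 = 2336

MMCCCXXXVI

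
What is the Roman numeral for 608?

Convert 608 to Roman numerals:
  608 contains 1×500 (D)
  108 contains 1×100 (C)
  8 contains 1×5 (V)
  3 contains 3×1 (III)

DCVIII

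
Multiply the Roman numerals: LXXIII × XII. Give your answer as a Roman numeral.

LXXIII = 73
XII = 12
73 × 12 = 876

DCCCLXXVI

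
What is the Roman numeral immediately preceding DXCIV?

DXCIV = 594, so the previous integer is 594 - 1 = 593

DXCIII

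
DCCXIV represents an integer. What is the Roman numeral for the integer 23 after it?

DCCXIV = 714
714 + 23 = 737

DCCXXXVII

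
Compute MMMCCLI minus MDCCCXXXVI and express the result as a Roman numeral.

MMMCCLI = 3251
MDCCCXXXVI = 1836
3251 - 1836 = 1415

MCDXV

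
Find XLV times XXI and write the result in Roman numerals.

XLV = 45
XXI = 21
45 × 21 = 945

CMXLV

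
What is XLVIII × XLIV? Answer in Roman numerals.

XLVIII = 48
XLIV = 44
48 × 44 = 2112

MMCXII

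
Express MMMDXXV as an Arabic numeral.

MMMDXXV: M=1000, M=1000, M=1000, D=500, X=10, X=10, V=5
1000 + 1000 + 1000 + 500 + 10 + 10 + 5 = 3525

3525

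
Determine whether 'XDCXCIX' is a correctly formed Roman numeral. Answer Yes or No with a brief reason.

'XDCXCIX': Invalid subtractive combination: XD

No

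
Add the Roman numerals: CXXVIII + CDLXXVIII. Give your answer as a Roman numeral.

CXXVIII = 128
CDLXXVIII = 478
128 + 478 = 606

DCVI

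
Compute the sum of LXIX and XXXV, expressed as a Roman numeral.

LXIX = 69
XXXV = 35
69 + 35 = 104

CIV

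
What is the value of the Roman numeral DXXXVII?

DXXXVII: D=500, X=10, X=10, X=10, V=5, I=1, I=1
500 + 10 + 10 + 10 + 5 + 1 + 1 = 537

537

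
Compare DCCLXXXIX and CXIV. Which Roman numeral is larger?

DCCLXXXIX = 789
CXIV = 114
789 is larger

DCCLXXXIX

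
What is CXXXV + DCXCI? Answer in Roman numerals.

CXXXV = 135
DCXCI = 691
135 + 691 = 826

DCCCXXVI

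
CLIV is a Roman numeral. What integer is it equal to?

CLIV: C=100, L=50, IV=4
100 + 50 + 4 = 154

154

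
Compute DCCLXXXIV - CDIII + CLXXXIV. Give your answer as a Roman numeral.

DCCLXXXIV = 784, CDIII = 403, CLXXXIV = 184
784 - 403 = 381
381 + 184 = 565

DLXV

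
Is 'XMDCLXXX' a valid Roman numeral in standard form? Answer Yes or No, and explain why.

'XMDCLXXX': Invalid subtractive combination: XM

No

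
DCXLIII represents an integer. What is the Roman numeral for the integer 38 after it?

DCXLIII = 643
643 + 38 = 681

DCLXXXI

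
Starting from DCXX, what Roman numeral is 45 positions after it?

DCXX = 620
620 + 45 = 665

DCLXV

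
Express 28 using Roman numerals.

Convert 28 to Roman numerals:
  28 contains 2×10 (XX)
  8 contains 1×5 (V)
  3 contains 3×1 (III)

XXVIII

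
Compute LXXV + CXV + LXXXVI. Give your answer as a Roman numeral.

LXXV = 75, CXV = 115, LXXXVI = 86
75 + 115 = 190
190 + 86 = 276

CCLXXVI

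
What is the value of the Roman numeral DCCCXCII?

DCCCXCII: D=500, C=100, C=100, C=100, XC=90, I=1, I=1
500 + 100 + 100 + 100 + 90 + 1 + 1 = 892

892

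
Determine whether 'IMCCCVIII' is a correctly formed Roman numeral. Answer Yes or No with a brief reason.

'IMCCCVIII': Invalid subtractive combination: IM

No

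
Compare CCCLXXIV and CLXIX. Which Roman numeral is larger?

CCCLXXIV = 374
CLXIX = 169
374 is larger

CCCLXXIV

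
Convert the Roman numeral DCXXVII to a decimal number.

DCXXVII: D=500, C=100, X=10, X=10, V=5, I=1, I=1
500 + 100 + 10 + 10 + 5 + 1 + 1 = 627

627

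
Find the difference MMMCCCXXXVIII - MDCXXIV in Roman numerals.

MMMCCCXXXVIII = 3338
MDCXXIV = 1624
3338 - 1624 = 1714

MDCCXIV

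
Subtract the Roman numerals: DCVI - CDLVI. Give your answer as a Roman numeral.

DCVI = 606
CDLVI = 456
606 - 456 = 150

CL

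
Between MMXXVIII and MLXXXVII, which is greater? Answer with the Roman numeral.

MMXXVIII = 2028
MLXXXVII = 1087
2028 is larger

MMXXVIII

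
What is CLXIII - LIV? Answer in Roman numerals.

CLXIII = 163
LIV = 54
163 - 54 = 109

CIX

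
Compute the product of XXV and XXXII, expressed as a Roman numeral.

XXV = 25
XXXII = 32
25 × 32 = 800

DCCC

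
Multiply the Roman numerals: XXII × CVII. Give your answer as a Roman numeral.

XXII = 22
CVII = 107
22 × 107 = 2354

MMCCCLIV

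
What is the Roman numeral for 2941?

Convert 2941 to Roman numerals:
  2941 contains 2×1000 (MM)
  941 contains 1×900 (CM)
  41 contains 1×40 (XL)
  1 contains 1×1 (I)

MMCMXLI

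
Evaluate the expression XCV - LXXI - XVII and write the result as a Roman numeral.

XCV = 95, LXXI = 71, XVII = 17
95 - 71 = 24
24 - 17 = 7

VII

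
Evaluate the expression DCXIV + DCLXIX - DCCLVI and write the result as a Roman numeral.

DCXIV = 614, DCLXIX = 669, DCCLVI = 756
614 + 669 = 1283
1283 - 756 = 527

DXXVII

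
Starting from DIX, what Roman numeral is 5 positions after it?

DIX = 509
509 + 5 = 514

DXIV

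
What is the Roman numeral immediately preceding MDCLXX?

MDCLXX = 1670, so the previous integer is 1670 - 1 = 1669

MDCLXIX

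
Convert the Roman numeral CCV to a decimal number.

CCV: C=100, C=100, V=5
100 + 100 + 5 = 205

205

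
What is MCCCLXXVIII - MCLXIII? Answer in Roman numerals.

MCCCLXXVIII = 1378
MCLXIII = 1163
1378 - 1163 = 215

CCXV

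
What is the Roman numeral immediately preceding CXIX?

CXIX = 119; previous is 118

CXVIII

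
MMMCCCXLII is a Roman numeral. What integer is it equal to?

MMMCCCXLII: M=1000, M=1000, M=1000, C=100, C=100, C=100, XL=40, I=1, I=1
1000 + 1000 + 1000 + 100 + 100 + 100 + 40 + 1 + 1 = 3342

3342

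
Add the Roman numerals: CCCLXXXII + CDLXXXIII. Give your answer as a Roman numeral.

CCCLXXXII = 382
CDLXXXIII = 483
382 + 483 = 865

DCCCLXV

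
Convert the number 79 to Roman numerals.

Convert 79 to Roman numerals:
  79 contains 1×50 (L)
  29 contains 2×10 (XX)
  9 contains 1×9 (IX)

LXXIX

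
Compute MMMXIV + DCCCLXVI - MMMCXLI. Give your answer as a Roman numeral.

MMMXIV = 3014, DCCCLXVI = 866, MMMCXLI = 3141
3014 + 866 = 3880
3880 - 3141 = 739

DCCXXXIX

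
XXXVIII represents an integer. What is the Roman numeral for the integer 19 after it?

XXXVIII = 38
38 + 19 = 57

LVII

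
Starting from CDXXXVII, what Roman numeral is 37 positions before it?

CDXXXVII = 437
437 - 37 = 400

CD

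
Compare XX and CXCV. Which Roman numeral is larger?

XX = 20
CXCV = 195
195 is larger

CXCV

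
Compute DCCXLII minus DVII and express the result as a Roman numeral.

DCCXLII = 742
DVII = 507
742 - 507 = 235

CCXXXV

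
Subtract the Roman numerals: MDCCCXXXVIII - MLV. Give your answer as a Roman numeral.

MDCCCXXXVIII = 1838
MLV = 1055
1838 - 1055 = 783

DCCLXXXIII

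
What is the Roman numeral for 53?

Convert 53 to Roman numerals:
  53 contains 1×50 (L)
  3 contains 3×1 (III)

LIII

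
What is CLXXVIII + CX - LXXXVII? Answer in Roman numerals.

CLXXVIII = 178, CX = 110, LXXXVII = 87
178 + 110 = 288
288 - 87 = 201

CCI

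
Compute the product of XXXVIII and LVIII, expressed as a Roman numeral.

XXXVIII = 38
LVIII = 58
38 × 58 = 2204

MMCCIV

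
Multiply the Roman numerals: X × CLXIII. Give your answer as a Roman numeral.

X = 10
CLXIII = 163
10 × 163 = 1630

MDCXXX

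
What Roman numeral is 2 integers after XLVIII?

XLVIII = 48
48 + 2 = 50

L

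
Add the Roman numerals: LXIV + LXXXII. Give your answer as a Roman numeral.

LXIV = 64
LXXXII = 82
64 + 82 = 146

CXLVI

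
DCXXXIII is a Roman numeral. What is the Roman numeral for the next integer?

DCXXXIII = 633; next is 634

DCXXXIV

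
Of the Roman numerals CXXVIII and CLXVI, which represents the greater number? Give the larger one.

CXXVIII = 128
CLXVI = 166
166 is larger

CLXVI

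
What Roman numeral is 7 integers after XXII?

XXII = 22
22 + 7 = 29

XXIX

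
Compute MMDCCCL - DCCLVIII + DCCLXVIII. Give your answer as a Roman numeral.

MMDCCCL = 2850, DCCLVIII = 758, DCCLXVIII = 768
2850 - 758 = 2092
2092 + 768 = 2860

MMDCCCLX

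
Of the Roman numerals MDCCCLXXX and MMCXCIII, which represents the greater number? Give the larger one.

MDCCCLXXX = 1880
MMCXCIII = 2193
2193 is larger

MMCXCIII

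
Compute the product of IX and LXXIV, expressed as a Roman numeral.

IX = 9
LXXIV = 74
9 × 74 = 666

DCLXVI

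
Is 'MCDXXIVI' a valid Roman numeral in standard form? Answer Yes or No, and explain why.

'MCDXXIVI': I cannot come right after the subtractive pair IV: once I is subtracted in IV, the next symbol must be smaller than I

No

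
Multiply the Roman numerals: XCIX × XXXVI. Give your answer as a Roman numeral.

XCIX = 99
XXXVI = 36
99 × 36 = 3564

MMMDLXIV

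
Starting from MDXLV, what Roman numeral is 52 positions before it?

MDXLV = 1545
1545 - 52 = 1493

MCDXCIII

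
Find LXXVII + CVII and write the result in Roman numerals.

LXXVII = 77
CVII = 107
77 + 107 = 184

CLXXXIV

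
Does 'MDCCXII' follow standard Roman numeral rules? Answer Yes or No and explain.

'MDCCXII': Check the rules: uses only the symbols I, V, X, L, C, D, M; no symbol is repeated more than three times in a row; V, L and D each appear at most once; no smaller symbol precedes a larger one (values never increase from left to right). Value: M (1000) + D (500) + C (100) + C (100) + X (10) + I (1) + I (1) = 1712. So it is a valid standard Roman numeral.

Yes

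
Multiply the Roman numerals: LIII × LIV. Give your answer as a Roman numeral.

LIII = 53
LIV = 54
53 × 54 = 2862

MMDCCCLXII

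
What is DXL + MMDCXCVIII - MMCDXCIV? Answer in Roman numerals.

DXL = 540, MMDCXCVIII = 2698, MMCDXCIV = 2494
540 + 2698 = 3238
3238 - 2494 = 744

DCCXLIV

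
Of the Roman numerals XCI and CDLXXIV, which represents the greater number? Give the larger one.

XCI = 91
CDLXXIV = 474
474 is larger

CDLXXIV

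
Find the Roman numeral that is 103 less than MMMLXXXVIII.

MMMLXXXVIII = 3088
3088 - 103 = 2985

MMCMLXXXV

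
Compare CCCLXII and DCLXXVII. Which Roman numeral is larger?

CCCLXII = 362
DCLXXVII = 677
677 is larger

DCLXXVII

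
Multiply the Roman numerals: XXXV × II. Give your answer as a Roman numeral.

XXXV = 35
II = 2
35 × 2 = 70

LXX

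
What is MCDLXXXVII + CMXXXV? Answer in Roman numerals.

MCDLXXXVII = 1487
CMXXXV = 935
1487 + 935 = 2422

MMCDXXII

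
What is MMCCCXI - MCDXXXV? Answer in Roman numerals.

MMCCCXI = 2311
MCDXXXV = 1435
2311 - 1435 = 876

DCCCLXXVI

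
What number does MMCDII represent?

MMCDII: M=1000, M=1000, CD=400, I=1, I=1
1000 + 1000 + 400 + 1 + 1 = 2402

2402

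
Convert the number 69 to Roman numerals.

Convert 69 to Roman numerals:
  69 contains 1×50 (L)
  19 contains 1×10 (X)
  9 contains 1×9 (IX)

LXIX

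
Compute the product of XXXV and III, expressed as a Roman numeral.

XXXV = 35
III = 3
35 × 3 = 105

CV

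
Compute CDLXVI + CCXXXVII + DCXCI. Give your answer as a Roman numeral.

CDLXVI = 466, CCXXXVII = 237, DCXCI = 691
466 + 237 = 703
703 + 691 = 1394

MCCCXCIV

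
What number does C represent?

C: C=100

100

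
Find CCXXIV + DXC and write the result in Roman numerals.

CCXXIV = 224
DXC = 590
224 + 590 = 814

DCCCXIV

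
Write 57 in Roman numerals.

Convert 57 to Roman numerals:
  57 contains 1×50 (L)
  7 contains 1×5 (V)
  2 contains 2×1 (II)

LVII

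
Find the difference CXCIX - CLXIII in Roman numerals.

CXCIX = 199
CLXIII = 163
199 - 163 = 36

XXXVI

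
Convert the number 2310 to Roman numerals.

Convert 2310 to Roman numerals:
  2310 contains 2×1000 (MM)
  310 contains 3×100 (CCC)
  10 contains 1×10 (X)

MMCCCX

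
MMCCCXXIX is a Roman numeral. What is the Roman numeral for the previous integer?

MMCCCXXIX = 2329, so the previous integer is 2329 - 1 = 2328

MMCCCXXVIII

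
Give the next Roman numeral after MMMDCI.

MMMDCI = 3601, so the next integer is 3601 + 1 = 3602

MMMDCII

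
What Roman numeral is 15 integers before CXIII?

CXIII = 113
113 - 15 = 98

XCVIII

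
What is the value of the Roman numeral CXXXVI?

CXXXVI: C=100, X=10, X=10, X=10, V=5, I=1
100 + 10 + 10 + 10 + 5 + 1 = 136

136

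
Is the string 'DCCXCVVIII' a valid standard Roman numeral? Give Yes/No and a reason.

'DCCXCVVIII': V should not appear more than once

No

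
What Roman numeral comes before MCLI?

MCLI = 1151; previous is 1150

MCL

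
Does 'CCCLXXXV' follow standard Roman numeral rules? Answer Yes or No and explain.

'CCCLXXXV': Check the rules: uses only the symbols I, V, X, L, C, D, M; no symbol is repeated more than three times in a row; V, L and D each appear at most once; no smaller symbol precedes a larger one (values never increase from left to right). Value: C (100) + C (100) + C (100) + L (50) + X (10) + X (10) + X (10) + V (5) = 385. So it is a valid standard Roman numeral.

Yes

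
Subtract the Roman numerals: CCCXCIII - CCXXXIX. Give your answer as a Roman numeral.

CCCXCIII = 393
CCXXXIX = 239
393 - 239 = 154

CLIV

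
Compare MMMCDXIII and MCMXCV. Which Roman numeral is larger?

MMMCDXIII = 3413
MCMXCV = 1995
3413 is larger

MMMCDXIII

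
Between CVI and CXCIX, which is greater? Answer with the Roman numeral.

CVI = 106
CXCIX = 199
199 is larger

CXCIX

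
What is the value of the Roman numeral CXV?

CXV: C=100, X=10, V=5
100 + 10 + 5 = 115

115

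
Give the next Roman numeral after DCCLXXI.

DCCLXXI = 771, so the next integer is 771 + 1 = 772

DCCLXXII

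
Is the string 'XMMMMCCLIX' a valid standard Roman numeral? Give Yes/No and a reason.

'XMMMMCCLIX': More than 3 consecutive M's

No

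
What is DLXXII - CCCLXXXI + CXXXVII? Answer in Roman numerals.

DLXXII = 572, CCCLXXXI = 381, CXXXVII = 137
572 - 381 = 191
191 + 137 = 328

CCCXXVIII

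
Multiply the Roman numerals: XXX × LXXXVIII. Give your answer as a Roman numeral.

XXX = 30
LXXXVIII = 88
30 × 88 = 2640

MMDCXL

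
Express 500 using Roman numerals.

Convert 500 to Roman numerals:
  500 contains 1×500 (D)

D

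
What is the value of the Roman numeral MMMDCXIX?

MMMDCXIX: M=1000, M=1000, M=1000, D=500, C=100, X=10, IX=9
1000 + 1000 + 1000 + 500 + 100 + 10 + 9 = 3619

3619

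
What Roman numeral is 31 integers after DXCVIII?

DXCVIII = 598
598 + 31 = 629

DCXXIX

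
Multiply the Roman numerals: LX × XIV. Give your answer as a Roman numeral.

LX = 60
XIV = 14
60 × 14 = 840

DCCCXL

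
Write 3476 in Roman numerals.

Convert 3476 to Roman numerals:
  3476 contains 3×1000 (MMM)
  476 contains 1×400 (CD)
  76 contains 1×50 (L)
  26 contains 2×10 (XX)
  6 contains 1×5 (V)
  1 contains 1×1 (I)

MMMCDLXXVI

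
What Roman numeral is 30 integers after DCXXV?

DCXXV = 625
625 + 30 = 655

DCLV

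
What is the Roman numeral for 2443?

Convert 2443 to Roman numerals:
  2443 contains 2×1000 (MM)
  443 contains 1×400 (CD)
  43 contains 1×40 (XL)
  3 contains 3×1 (III)

MMCDXLIII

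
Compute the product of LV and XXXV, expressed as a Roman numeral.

LV = 55
XXXV = 35
55 × 35 = 1925

MCMXXV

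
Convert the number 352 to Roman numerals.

Convert 352 to Roman numerals:
  352 contains 3×100 (CCC)
  52 contains 1×50 (L)
  2 contains 2×1 (II)

CCCLII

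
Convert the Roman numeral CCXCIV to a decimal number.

CCXCIV: C=100, C=100, XC=90, IV=4
100 + 100 + 90 + 4 = 294

294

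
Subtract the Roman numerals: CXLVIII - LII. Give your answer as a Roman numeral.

CXLVIII = 148
LII = 52
148 - 52 = 96

XCVI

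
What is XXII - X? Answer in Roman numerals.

XXII = 22
X = 10
22 - 10 = 12

XII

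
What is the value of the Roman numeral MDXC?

MDXC: M=1000, D=500, XC=90
1000 + 500 + 90 = 1590

1590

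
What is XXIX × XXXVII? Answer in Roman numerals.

XXIX = 29
XXXVII = 37
29 × 37 = 1073

MLXXIII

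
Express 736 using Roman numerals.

Convert 736 to Roman numerals:
  736 contains 1×500 (D)
  236 contains 2×100 (CC)
  36 contains 3×10 (XXX)
  6 contains 1×5 (V)
  1 contains 1×1 (I)

DCCXXXVI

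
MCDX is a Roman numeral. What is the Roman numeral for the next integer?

MCDX = 1410; next is 1411

MCDXI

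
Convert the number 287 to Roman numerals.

Convert 287 to Roman numerals:
  287 contains 2×100 (CC)
  87 contains 1×50 (L)
  37 contains 3×10 (XXX)
  7 contains 1×5 (V)
  2 contains 2×1 (II)

CCLXXXVII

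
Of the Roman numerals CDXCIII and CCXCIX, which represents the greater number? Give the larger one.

CDXCIII = 493
CCXCIX = 299
493 is larger

CDXCIII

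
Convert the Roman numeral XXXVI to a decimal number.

XXXVI: X=10, X=10, X=10, V=5, I=1
10 + 10 + 10 + 5 + 1 = 36

36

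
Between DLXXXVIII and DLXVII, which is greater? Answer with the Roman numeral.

DLXXXVIII = 588
DLXVII = 567
588 is larger

DLXXXVIII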